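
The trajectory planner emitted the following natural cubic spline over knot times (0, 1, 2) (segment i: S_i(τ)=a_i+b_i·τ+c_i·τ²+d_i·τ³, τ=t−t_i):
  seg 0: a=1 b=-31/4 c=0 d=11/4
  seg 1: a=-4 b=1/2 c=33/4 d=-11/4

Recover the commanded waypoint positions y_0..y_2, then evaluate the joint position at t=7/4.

y_0 = S_0(0) = a_0 = 1
y_1 = S_1(0) = a_1 = -4
y_2 = S_1(1) = 2
t_q=7/4 is in segment 1 (τ=3/4); S_1(τ)=-37/256

y_0=1 y_1=-4 y_2=2
S(7/4) = -37/256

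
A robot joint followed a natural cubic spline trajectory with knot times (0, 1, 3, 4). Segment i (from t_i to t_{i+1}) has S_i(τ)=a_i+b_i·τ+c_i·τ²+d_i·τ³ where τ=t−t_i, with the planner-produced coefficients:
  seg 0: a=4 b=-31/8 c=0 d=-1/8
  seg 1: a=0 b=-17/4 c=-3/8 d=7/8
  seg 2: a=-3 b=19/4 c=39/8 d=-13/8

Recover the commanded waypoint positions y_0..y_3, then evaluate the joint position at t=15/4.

y_0=4 y_1=0 y_2=-3 y_3=5
S(15/4) = 1341/512

y_0 = S_0(0) = a_0 = 4
y_1 = S_1(0) = a_1 = 0
y_2 = S_2(0) = a_2 = -3
y_3 = S_2(1) = 5
t_q=15/4 is in segment 2 (τ=3/4); S_2(τ)=1341/512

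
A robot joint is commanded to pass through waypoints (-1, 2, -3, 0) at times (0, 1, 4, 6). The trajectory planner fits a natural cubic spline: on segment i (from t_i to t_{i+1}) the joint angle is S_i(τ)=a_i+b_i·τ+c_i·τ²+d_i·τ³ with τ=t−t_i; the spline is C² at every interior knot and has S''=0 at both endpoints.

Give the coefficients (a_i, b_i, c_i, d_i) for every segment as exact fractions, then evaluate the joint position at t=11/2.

Δ: Δ0=3, Δ1=-5/3, Δ2=3/2
row 1: diag=8, rhs=-28; c'=3/8, d'=-7/2
row 2: denom=10−3·3/8=71/8; d'=(19−3·-7/2)/(71/8)=236/71
back: M2=236/71
back: M1=-7/2−3/8·236/71=-337/71
M: M0=0, M1=-337/71, M2=236/71, M3=0
seg 0: a=-1, c=M0/2=0, d=(M1−M0)/(6·1)=-337/426, b=Δ0−h0·(2M0+M1)/6=1615/426
seg 1: a=2, c=M1/2=-337/142, d=(M2−M1)/(6·3)=191/426, b=Δ1−h1·(2M1+M2)/6=302/213
seg 2: a=-3, c=M2/2=118/71, d=(M3−M2)/(6·2)=-59/213, b=Δ2−h2·(2M2+M3)/6=-305/426
t_q=11/2 → seg 2, τ=3/2; S=-3+-305/426·τ+118/71·τ²+-59/213·τ³=-721/568

  seg 0: a=-1 b=1615/426 c=0 d=-337/426
  seg 1: a=2 b=302/213 c=-337/142 d=191/426
  seg 2: a=-3 b=-305/426 c=118/71 d=-59/213
S(11/2) = -721/568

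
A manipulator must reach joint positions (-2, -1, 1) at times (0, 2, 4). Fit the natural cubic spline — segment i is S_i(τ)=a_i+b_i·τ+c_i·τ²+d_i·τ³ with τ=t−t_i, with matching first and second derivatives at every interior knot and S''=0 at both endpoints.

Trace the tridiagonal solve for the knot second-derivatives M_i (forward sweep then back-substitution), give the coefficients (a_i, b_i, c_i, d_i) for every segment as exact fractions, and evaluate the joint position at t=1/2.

Δ: Δ0=1/2, Δ1=1
row 1: diag=8, rhs=3; c'=1/4, d'=3/8
back: M1=3/8
M: M0=0, M1=3/8, M2=0
seg 0: a=-2, c=M0/2=0, d=(M1−M0)/(6·2)=1/32, b=Δ0−h0·(2M0+M1)/6=3/8
seg 1: a=-1, c=M1/2=3/16, d=(M2−M1)/(6·2)=-1/32, b=Δ1−h1·(2M1+M2)/6=3/4
t_q=1/2 → seg 0, τ=1/2; S=-2+3/8·τ+0·τ²+1/32·τ³=-463/256

  seg 0: a=-2 b=3/8 c=0 d=1/32
  seg 1: a=-1 b=3/4 c=3/16 d=-1/32
S(1/2) = -463/256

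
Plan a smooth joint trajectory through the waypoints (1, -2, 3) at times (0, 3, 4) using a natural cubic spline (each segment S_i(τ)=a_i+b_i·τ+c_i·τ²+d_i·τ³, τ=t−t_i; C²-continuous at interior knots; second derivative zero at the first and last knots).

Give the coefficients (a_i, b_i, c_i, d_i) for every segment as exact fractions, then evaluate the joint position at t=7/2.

Δ: Δ0=-1, Δ1=5
row 1: diag=8, rhs=36; c'=1/8, d'=9/2
back: M1=9/2
M: M0=0, M1=9/2, M2=0
seg 0: a=1, c=M0/2=0, d=(M1−M0)/(6·3)=1/4, b=Δ0−h0·(2M0+M1)/6=-13/4
seg 1: a=-2, c=M1/2=9/4, d=(M2−M1)/(6·1)=-3/4, b=Δ1−h1·(2M1+M2)/6=7/2
t_q=7/2 → seg 1, τ=1/2; S=-2+7/2·τ+9/4·τ²+-3/4·τ³=7/32

  seg 0: a=1 b=-13/4 c=0 d=1/4
  seg 1: a=-2 b=7/2 c=9/4 d=-3/4
S(7/2) = 7/32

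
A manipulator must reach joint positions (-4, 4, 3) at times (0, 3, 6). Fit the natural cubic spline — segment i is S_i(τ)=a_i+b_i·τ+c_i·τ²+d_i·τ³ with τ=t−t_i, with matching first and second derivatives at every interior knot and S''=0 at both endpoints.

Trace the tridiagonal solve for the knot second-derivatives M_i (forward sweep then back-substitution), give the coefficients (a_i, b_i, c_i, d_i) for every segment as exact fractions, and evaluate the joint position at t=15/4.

Δ: Δ0=8/3, Δ1=-1/3
row 1: diag=12, rhs=-18; c'=1/4, d'=-3/2
back: M1=-3/2
M: M0=0, M1=-3/2, M2=0
seg 0: a=-4, c=M0/2=0, d=(M1−M0)/(6·3)=-1/12, b=Δ0−h0·(2M0+M1)/6=41/12
seg 1: a=4, c=M1/2=-3/4, d=(M2−M1)/(6·3)=1/12, b=Δ1−h1·(2M1+M2)/6=7/6
t_q=15/4 → seg 1, τ=3/4; S=4+7/6·τ+-3/4·τ²+1/12·τ³=1149/256

  seg 0: a=-4 b=41/12 c=0 d=-1/12
  seg 1: a=4 b=7/6 c=-3/4 d=1/12
S(15/4) = 1149/256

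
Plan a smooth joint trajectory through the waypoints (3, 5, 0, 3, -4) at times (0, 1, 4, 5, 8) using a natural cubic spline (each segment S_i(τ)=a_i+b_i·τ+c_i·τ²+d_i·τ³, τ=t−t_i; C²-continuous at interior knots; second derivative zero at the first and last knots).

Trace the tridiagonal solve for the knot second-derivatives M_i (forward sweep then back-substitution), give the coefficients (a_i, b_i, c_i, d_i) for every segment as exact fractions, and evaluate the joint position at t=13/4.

Δ: Δ0=2, Δ1=-5/3, Δ2=3, Δ3=-7/3
row 1: diag=8, rhs=-22; c'=3/8, d'=-11/4
row 2: denom=8−3·3/8=55/8; d'=(28−3·-11/4)/(55/8)=58/11
row 3: denom=8−1·8/55=432/55; d'=(-32−1·58/11)/(432/55)=-1025/216
back: M3=-1025/216
back: M2=58/11−8/55·-1025/216=161/27
back: M1=-11/4−3/8·161/27=-359/72
M: M0=0, M1=-359/72, M2=161/27, M3=-1025/216, M4=0
seg 0: a=3, c=M0/2=0, d=(M1−M0)/(6·1)=-359/432, b=Δ0−h0·(2M0+M1)/6=1223/432
seg 1: a=5, c=M1/2=-359/144, d=(M2−M1)/(6·3)=2365/3888, b=Δ1−h1·(2M1+M2)/6=73/216
seg 2: a=0, c=M2/2=161/54, d=(M3−M2)/(6·1)=-257/144, b=Δ2−h2·(2M2+M3)/6=779/432
seg 3: a=3, c=M3/2=-1025/432, d=(M4−M3)/(6·3)=1025/3888, b=Δ3−h3·(2M3+M4)/6=521/216
t_q=13/4 → seg 1, τ=9/4; S=5+73/216·τ+-359/144·τ²+2365/3888·τ³=209/3072

  seg 0: a=3 b=1223/432 c=0 d=-359/432
  seg 1: a=5 b=73/216 c=-359/144 d=2365/3888
  seg 2: a=0 b=779/432 c=161/54 d=-257/144
  seg 3: a=3 b=521/216 c=-1025/432 d=1025/3888
S(13/4) = 209/3072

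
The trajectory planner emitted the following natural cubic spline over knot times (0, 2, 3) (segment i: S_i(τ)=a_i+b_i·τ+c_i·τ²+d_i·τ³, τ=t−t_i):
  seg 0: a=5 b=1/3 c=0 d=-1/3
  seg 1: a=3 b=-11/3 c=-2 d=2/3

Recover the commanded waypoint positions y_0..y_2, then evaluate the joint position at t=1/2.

y_0=5 y_1=3 y_2=-2
S(1/2) = 41/8

y_0 = S_0(0) = a_0 = 5
y_1 = S_1(0) = a_1 = 3
y_2 = S_1(1) = -2
t_q=1/2 is in segment 0 (τ=1/2); S_0(τ)=41/8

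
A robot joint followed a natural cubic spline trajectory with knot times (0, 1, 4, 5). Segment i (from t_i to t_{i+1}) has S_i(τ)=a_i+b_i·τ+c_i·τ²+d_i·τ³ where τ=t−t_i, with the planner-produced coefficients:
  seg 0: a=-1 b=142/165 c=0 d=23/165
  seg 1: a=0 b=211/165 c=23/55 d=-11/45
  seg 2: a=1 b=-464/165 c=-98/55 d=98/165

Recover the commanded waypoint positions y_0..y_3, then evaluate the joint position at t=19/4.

y_0=-1 y_1=0 y_2=1 y_3=-3
S(19/4) = -655/352

y_0 = S_0(0) = a_0 = -1
y_1 = S_1(0) = a_1 = 0
y_2 = S_2(0) = a_2 = 1
y_3 = S_2(1) = -3
t_q=19/4 is in segment 2 (τ=3/4); S_2(τ)=-655/352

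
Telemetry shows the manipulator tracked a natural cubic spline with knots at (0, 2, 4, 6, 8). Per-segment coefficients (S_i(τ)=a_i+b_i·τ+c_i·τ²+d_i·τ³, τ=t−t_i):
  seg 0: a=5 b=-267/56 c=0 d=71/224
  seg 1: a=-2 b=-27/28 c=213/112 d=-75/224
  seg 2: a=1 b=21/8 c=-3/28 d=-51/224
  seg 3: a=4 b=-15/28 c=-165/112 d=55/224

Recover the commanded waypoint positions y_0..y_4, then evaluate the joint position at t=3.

y_0 = S_0(0) = a_0 = 5
y_1 = S_1(0) = a_1 = -2
y_2 = S_2(0) = a_2 = 1
y_3 = S_3(0) = a_3 = 4
y_4 = S_3(2) = -1
t_q=3 is in segment 1 (τ=1); S_1(τ)=-313/224

y_0=5 y_1=-2 y_2=1 y_3=4 y_4=-1
S(3) = -313/224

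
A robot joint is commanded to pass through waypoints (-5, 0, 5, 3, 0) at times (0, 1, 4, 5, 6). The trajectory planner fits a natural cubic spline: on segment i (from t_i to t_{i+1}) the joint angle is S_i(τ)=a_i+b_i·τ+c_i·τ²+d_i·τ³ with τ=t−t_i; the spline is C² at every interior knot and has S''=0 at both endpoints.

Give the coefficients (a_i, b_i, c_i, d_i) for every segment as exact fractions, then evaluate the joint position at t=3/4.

Δ: Δ0=5, Δ1=5/3, Δ2=-2, Δ3=-3
row 1: diag=8, rhs=-20; c'=3/8, d'=-5/2
row 2: denom=8−3·3/8=55/8; d'=(-22−3·-5/2)/(55/8)=-116/55
row 3: denom=4−1·8/55=212/55; d'=(-6−1·-116/55)/(212/55)=-107/106
back: M3=-107/106
back: M2=-116/55−8/55·-107/106=-104/53
back: M1=-5/2−3/8·-104/53=-187/106
M: M0=0, M1=-187/106, M2=-104/53, M3=-107/106, M4=0
seg 0: a=-5, c=M0/2=0, d=(M1−M0)/(6·1)=-187/636, b=Δ0−h0·(2M0+M1)/6=3367/636
seg 1: a=0, c=M1/2=-187/212, d=(M2−M1)/(6·3)=-7/636, b=Δ1−h1·(2M1+M2)/6=1403/318
seg 2: a=5, c=M2/2=-52/53, d=(M3−M2)/(6·1)=101/636, b=Δ2−h2·(2M2+M3)/6=-749/636
seg 3: a=3, c=M3/2=-107/212, d=(M4−M3)/(6·1)=107/636, b=Δ3−h3·(2M3+M4)/6=-847/318
t_q=3/4 → seg 0, τ=3/4; S=-5+3367/636·τ+0·τ²+-187/636·τ³=-15651/13568

  seg 0: a=-5 b=3367/636 c=0 d=-187/636
  seg 1: a=0 b=1403/318 c=-187/212 d=-7/636
  seg 2: a=5 b=-749/636 c=-52/53 d=101/636
  seg 3: a=3 b=-847/318 c=-107/212 d=107/636
S(3/4) = -15651/13568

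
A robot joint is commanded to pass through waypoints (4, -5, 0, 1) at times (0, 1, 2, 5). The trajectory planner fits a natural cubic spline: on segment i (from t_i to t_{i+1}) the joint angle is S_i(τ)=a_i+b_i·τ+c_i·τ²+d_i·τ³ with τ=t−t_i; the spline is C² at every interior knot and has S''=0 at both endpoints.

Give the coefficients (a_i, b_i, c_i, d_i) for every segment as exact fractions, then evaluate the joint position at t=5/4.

  seg 0: a=4 b=-1187/93 c=0 d=350/93
  seg 1: a=-5 b=-137/93 c=350/31 d=-448/93
  seg 2: a=0 b=619/93 c=-98/31 d=98/279
S(5/4) = -1175/248

Δ: Δ0=-9, Δ1=5, Δ2=1/3
row 1: diag=4, rhs=84; c'=1/4, d'=21
row 2: denom=8−1·1/4=31/4; d'=(-28−1·21)/(31/4)=-196/31
back: M2=-196/31
back: M1=21−1/4·-196/31=700/31
M: M0=0, M1=700/31, M2=-196/31, M3=0
seg 0: a=4, c=M0/2=0, d=(M1−M0)/(6·1)=350/93, b=Δ0−h0·(2M0+M1)/6=-1187/93
seg 1: a=-5, c=M1/2=350/31, d=(M2−M1)/(6·1)=-448/93, b=Δ1−h1·(2M1+M2)/6=-137/93
seg 2: a=0, c=M2/2=-98/31, d=(M3−M2)/(6·3)=98/279, b=Δ2−h2·(2M2+M3)/6=619/93
t_q=5/4 → seg 1, τ=1/4; S=-5+-137/93·τ+350/31·τ²+-448/93·τ³=-1175/248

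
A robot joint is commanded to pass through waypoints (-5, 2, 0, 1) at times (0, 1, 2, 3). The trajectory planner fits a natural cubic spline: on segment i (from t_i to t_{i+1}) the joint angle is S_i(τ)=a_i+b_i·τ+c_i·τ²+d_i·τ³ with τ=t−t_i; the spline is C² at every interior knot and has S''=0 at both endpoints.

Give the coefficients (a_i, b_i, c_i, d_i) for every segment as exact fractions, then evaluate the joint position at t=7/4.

  seg 0: a=-5 b=48/5 c=0 d=-13/5
  seg 1: a=2 b=9/5 c=-39/5 d=4
  seg 2: a=0 b=-9/5 c=21/5 d=-7/5
S(7/4) = 13/20

Δ: Δ0=7, Δ1=-2, Δ2=1
row 1: diag=4, rhs=-54; c'=1/4, d'=-27/2
row 2: denom=4−1·1/4=15/4; d'=(18−1·-27/2)/(15/4)=42/5
back: M2=42/5
back: M1=-27/2−1/4·42/5=-78/5
M: M0=0, M1=-78/5, M2=42/5, M3=0
seg 0: a=-5, c=M0/2=0, d=(M1−M0)/(6·1)=-13/5, b=Δ0−h0·(2M0+M1)/6=48/5
seg 1: a=2, c=M1/2=-39/5, d=(M2−M1)/(6·1)=4, b=Δ1−h1·(2M1+M2)/6=9/5
seg 2: a=0, c=M2/2=21/5, d=(M3−M2)/(6·1)=-7/5, b=Δ2−h2·(2M2+M3)/6=-9/5
t_q=7/4 → seg 1, τ=3/4; S=2+9/5·τ+-39/5·τ²+4·τ³=13/20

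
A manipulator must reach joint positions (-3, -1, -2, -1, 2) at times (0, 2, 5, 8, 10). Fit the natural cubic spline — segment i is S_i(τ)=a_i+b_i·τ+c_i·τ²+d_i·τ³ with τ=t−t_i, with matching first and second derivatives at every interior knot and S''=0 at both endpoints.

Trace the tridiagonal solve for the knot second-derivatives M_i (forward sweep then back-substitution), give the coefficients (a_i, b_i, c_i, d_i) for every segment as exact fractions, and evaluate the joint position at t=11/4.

Δ: Δ0=1, Δ1=-1/3, Δ2=1/3, Δ3=3/2
row 1: diag=10, rhs=-8; c'=3/10, d'=-4/5
row 2: denom=12−3·3/10=111/10; d'=(4−3·-4/5)/(111/10)=64/111
row 3: denom=10−3·10/37=340/37; d'=(7−3·64/111)/(340/37)=39/68
back: M3=39/68
back: M2=64/111−10/37·39/68=43/102
back: M1=-4/5−3/10·43/102=-63/68
M: M0=0, M1=-63/68, M2=43/102, M3=39/68, M4=0
seg 0: a=-3, c=M0/2=0, d=(M1−M0)/(6·2)=-21/272, b=Δ0−h0·(2M0+M1)/6=89/68
seg 1: a=-1, c=M1/2=-63/136, d=(M2−M1)/(6·3)=275/3672, b=Δ1−h1·(2M1+M2)/6=13/34
seg 2: a=-2, c=M2/2=43/204, d=(M3−M2)/(6·3)=31/3672, b=Δ2−h2·(2M2+M3)/6=-3/8
seg 3: a=-1, c=M3/2=39/136, d=(M4−M3)/(6·2)=-13/272, b=Δ3−h3·(2M3+M4)/6=19/17
t_q=11/4 → seg 1, τ=3/4; S=-1+13/34·τ+-63/136·τ²+275/3672·τ³=-8201/8704

  seg 0: a=-3 b=89/68 c=0 d=-21/272
  seg 1: a=-1 b=13/34 c=-63/136 d=275/3672
  seg 2: a=-2 b=-3/8 c=43/204 d=31/3672
  seg 3: a=-1 b=19/17 c=39/136 d=-13/272
S(11/4) = -8201/8704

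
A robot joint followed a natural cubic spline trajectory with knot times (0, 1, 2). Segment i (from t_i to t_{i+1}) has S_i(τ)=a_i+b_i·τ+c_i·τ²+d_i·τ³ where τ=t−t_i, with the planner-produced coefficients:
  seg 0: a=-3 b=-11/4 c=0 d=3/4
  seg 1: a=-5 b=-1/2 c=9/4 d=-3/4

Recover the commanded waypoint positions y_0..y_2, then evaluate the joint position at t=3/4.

y_0 = S_0(0) = a_0 = -3
y_1 = S_1(0) = a_1 = -5
y_2 = S_1(1) = -4
t_q=3/4 is in segment 0 (τ=3/4); S_0(τ)=-1215/256

y_0=-3 y_1=-5 y_2=-4
S(3/4) = -1215/256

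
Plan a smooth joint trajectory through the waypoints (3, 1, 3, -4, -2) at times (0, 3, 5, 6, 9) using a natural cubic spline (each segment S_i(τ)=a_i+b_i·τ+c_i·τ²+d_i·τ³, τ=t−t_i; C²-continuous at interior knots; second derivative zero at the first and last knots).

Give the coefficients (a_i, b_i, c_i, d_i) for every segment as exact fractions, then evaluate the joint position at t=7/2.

Δ: Δ0=-2/3, Δ1=1, Δ2=-7, Δ3=2/3
row 1: diag=10, rhs=10; c'=1/5, d'=1
row 2: denom=6−2·1/5=28/5; d'=(-48−2·1)/(28/5)=-125/14
row 3: denom=8−1·5/28=219/28; d'=(46−1·-125/14)/(219/28)=1538/219
back: M3=1538/219
back: M2=-125/14−5/28·1538/219=-2230/219
back: M1=1−1/5·-2230/219=665/219
M: M0=0, M1=665/219, M2=-2230/219, M3=1538/219, M4=0
seg 0: a=3, c=M0/2=0, d=(M1−M0)/(6·3)=665/3942, b=Δ0−h0·(2M0+M1)/6=-319/146
seg 1: a=1, c=M1/2=665/438, d=(M2−M1)/(6·2)=-965/876, b=Δ1−h1·(2M1+M2)/6=173/73
seg 2: a=3, c=M2/2=-1115/219, d=(M3−M2)/(6·1)=628/219, b=Δ2−h2·(2M2+M3)/6=-1046/219
seg 3: a=-4, c=M3/2=769/219, d=(M4−M3)/(6·3)=-769/1971, b=Δ3−h3·(2M3+M4)/6=-464/73
t_q=7/2 → seg 1, τ=1/2; S=1+173/73·τ+665/438·τ²+-965/876·τ³=5669/2336

  seg 0: a=3 b=-319/146 c=0 d=665/3942
  seg 1: a=1 b=173/73 c=665/438 d=-965/876
  seg 2: a=3 b=-1046/219 c=-1115/219 d=628/219
  seg 3: a=-4 b=-464/73 c=769/219 d=-769/1971
S(7/2) = 5669/2336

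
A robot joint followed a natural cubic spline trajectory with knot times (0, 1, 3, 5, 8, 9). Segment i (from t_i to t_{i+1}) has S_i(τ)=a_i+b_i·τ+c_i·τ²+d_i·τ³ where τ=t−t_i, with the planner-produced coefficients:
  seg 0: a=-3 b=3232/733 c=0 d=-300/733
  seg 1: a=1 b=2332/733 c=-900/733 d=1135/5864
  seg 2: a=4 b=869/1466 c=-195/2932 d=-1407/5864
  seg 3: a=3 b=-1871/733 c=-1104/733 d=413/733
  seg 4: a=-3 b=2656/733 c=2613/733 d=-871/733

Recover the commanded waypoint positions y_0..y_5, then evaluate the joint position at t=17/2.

y_0=-3 y_1=1 y_2=4 y_3=3 y_4=-3 y_5=3
S(17/2) = -2613/5864

y_0 = S_0(0) = a_0 = -3
y_1 = S_1(0) = a_1 = 1
y_2 = S_2(0) = a_2 = 4
y_3 = S_3(0) = a_3 = 3
y_4 = S_4(0) = a_4 = -3
y_5 = S_4(1) = 3
t_q=17/2 is in segment 4 (τ=1/2); S_4(τ)=-2613/5864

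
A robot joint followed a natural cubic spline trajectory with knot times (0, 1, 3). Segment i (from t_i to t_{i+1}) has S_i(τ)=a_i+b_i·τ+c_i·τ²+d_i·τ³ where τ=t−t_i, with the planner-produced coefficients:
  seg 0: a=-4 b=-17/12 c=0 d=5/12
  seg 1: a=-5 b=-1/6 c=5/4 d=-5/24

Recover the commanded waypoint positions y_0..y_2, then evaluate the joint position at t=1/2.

y_0=-4 y_1=-5 y_2=-2
S(1/2) = -149/32

y_0 = S_0(0) = a_0 = -4
y_1 = S_1(0) = a_1 = -5
y_2 = S_1(2) = -2
t_q=1/2 is in segment 0 (τ=1/2); S_0(τ)=-149/32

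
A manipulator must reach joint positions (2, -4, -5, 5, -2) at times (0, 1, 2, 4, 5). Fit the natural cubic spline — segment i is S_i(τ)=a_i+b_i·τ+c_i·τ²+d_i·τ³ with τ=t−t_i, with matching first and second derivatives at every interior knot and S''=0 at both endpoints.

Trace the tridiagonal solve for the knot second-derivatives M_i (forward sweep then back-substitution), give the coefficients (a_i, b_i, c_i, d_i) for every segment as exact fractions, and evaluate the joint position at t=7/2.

Δ: Δ0=-6, Δ1=-1, Δ2=5, Δ3=-7
row 1: diag=4, rhs=30; c'=1/4, d'=15/2
row 2: denom=6−1·1/4=23/4; d'=(36−1·15/2)/(23/4)=114/23
row 3: denom=6−2·8/23=122/23; d'=(-72−2·114/23)/(122/23)=-942/61
back: M3=-942/61
back: M2=114/23−8/23·-942/61=630/61
back: M1=15/2−1/4·630/61=300/61
M: M0=0, M1=300/61, M2=630/61, M3=-942/61, M4=0
seg 0: a=2, c=M0/2=0, d=(M1−M0)/(6·1)=50/61, b=Δ0−h0·(2M0+M1)/6=-416/61
seg 1: a=-4, c=M1/2=150/61, d=(M2−M1)/(6·1)=55/61, b=Δ1−h1·(2M1+M2)/6=-266/61
seg 2: a=-5, c=M2/2=315/61, d=(M3−M2)/(6·2)=-131/61, b=Δ2−h2·(2M2+M3)/6=199/61
seg 3: a=5, c=M3/2=-471/61, d=(M4−M3)/(6·1)=157/61, b=Δ3−h3·(2M3+M4)/6=-113/61
t_q=7/2 → seg 2, τ=3/2; S=-5+199/61·τ+315/61·τ²+-131/61·τ³=2081/488

  seg 0: a=2 b=-416/61 c=0 d=50/61
  seg 1: a=-4 b=-266/61 c=150/61 d=55/61
  seg 2: a=-5 b=199/61 c=315/61 d=-131/61
  seg 3: a=5 b=-113/61 c=-471/61 d=157/61
S(7/2) = 2081/488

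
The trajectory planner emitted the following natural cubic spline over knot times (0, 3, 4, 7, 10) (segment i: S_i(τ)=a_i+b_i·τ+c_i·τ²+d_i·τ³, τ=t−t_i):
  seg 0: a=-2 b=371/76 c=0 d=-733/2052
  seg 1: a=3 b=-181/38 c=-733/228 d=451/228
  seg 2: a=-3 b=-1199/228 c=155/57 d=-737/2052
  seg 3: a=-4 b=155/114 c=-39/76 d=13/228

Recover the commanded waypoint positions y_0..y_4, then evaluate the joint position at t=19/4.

y_0=-2 y_1=3 y_2=-3 y_3=-4 y_4=-3
S(19/4) = -27073/4864

y_0 = S_0(0) = a_0 = -2
y_1 = S_1(0) = a_1 = 3
y_2 = S_2(0) = a_2 = -3
y_3 = S_3(0) = a_3 = -4
y_4 = S_3(3) = -3
t_q=19/4 is in segment 2 (τ=3/4); S_2(τ)=-27073/4864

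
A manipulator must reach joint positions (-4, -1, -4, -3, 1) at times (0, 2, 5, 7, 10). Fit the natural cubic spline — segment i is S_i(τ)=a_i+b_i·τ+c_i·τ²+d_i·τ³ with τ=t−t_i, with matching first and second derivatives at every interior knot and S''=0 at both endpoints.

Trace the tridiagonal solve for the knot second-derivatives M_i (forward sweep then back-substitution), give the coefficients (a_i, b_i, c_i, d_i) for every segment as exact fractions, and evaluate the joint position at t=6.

Δ: Δ0=3/2, Δ1=-1, Δ2=1/2, Δ3=4/3
row 1: diag=10, rhs=-15; c'=3/10, d'=-3/2
row 2: denom=10−3·3/10=91/10; d'=(9−3·-3/2)/(91/10)=135/91
row 3: denom=10−2·20/91=870/91; d'=(5−2·135/91)/(870/91)=37/174
back: M3=37/174
back: M2=135/91−20/91·37/174=125/87
back: M1=-3/2−3/10·125/87=-56/29
M: M0=0, M1=-56/29, M2=125/87, M3=37/174, M4=0
seg 0: a=-4, c=M0/2=0, d=(M1−M0)/(6·2)=-14/87, b=Δ0−h0·(2M0+M1)/6=373/174
seg 1: a=-1, c=M1/2=-28/29, d=(M2−M1)/(6·3)=293/1566, b=Δ1−h1·(2M1+M2)/6=37/174
seg 2: a=-4, c=M2/2=125/174, d=(M3−M2)/(6·2)=-71/696, b=Δ2−h2·(2M2+M3)/6=-46/87
seg 3: a=-3, c=M3/2=37/348, d=(M4−M3)/(6·3)=-37/3132, b=Δ3−h3·(2M3+M4)/6=65/58
t_q=6 → seg 2, τ=1; S=-4+-46/87·τ+125/174·τ²+-71/696·τ³=-2723/696

  seg 0: a=-4 b=373/174 c=0 d=-14/87
  seg 1: a=-1 b=37/174 c=-28/29 d=293/1566
  seg 2: a=-4 b=-46/87 c=125/174 d=-71/696
  seg 3: a=-3 b=65/58 c=37/348 d=-37/3132
S(6) = -2723/696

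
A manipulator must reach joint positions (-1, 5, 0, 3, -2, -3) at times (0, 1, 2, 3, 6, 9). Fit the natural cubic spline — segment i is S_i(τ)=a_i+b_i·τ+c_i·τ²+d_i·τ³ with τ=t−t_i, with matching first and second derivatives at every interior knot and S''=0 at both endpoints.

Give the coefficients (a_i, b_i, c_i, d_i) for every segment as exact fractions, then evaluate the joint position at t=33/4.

Δ: Δ0=6, Δ1=-5, Δ2=3, Δ3=-5/3, Δ4=-1/3
row 1: diag=4, rhs=-66; c'=1/4, d'=-33/2
row 2: denom=4−1·1/4=15/4; d'=(48−1·-33/2)/(15/4)=86/5
row 3: denom=8−1·4/15=116/15; d'=(-28−1·86/5)/(116/15)=-339/58
row 4: denom=12−3·45/116=1257/116; d'=(8−3·-339/58)/(1257/116)=2962/1257
back: M4=2962/1257
back: M3=-339/58−45/116·2962/1257=-2832/419
back: M2=86/5−4/15·-2832/419=7962/419
back: M1=-33/2−1/4·7962/419=-8904/419
M: M0=0, M1=-8904/419, M2=7962/419, M3=-2832/419, M4=2962/1257, M5=0
seg 0: a=-1, c=M0/2=0, d=(M1−M0)/(6·1)=-1484/419, b=Δ0−h0·(2M0+M1)/6=3998/419
seg 1: a=5, c=M1/2=-4452/419, d=(M2−M1)/(6·1)=2811/419, b=Δ1−h1·(2M1+M2)/6=-454/419
seg 2: a=0, c=M2/2=3981/419, d=(M3−M2)/(6·1)=-1799/419, b=Δ2−h2·(2M2+M3)/6=-925/419
seg 3: a=3, c=M3/2=-1416/419, d=(M4−M3)/(6·3)=5729/11313, b=Δ3−h3·(2M3+M4)/6=1640/419
seg 4: a=-2, c=M4/2=1481/1257, d=(M5−M4)/(6·3)=-1481/11313, b=Δ4−h4·(2M4+M5)/6=-1127/419
t_q=33/4 → seg 4, τ=9/4; S=-2+-1127/419·τ+1481/1257·τ²+-1481/11313·τ³=-95959/26816

  seg 0: a=-1 b=3998/419 c=0 d=-1484/419
  seg 1: a=5 b=-454/419 c=-4452/419 d=2811/419
  seg 2: a=0 b=-925/419 c=3981/419 d=-1799/419
  seg 3: a=3 b=1640/419 c=-1416/419 d=5729/11313
  seg 4: a=-2 b=-1127/419 c=1481/1257 d=-1481/11313
S(33/4) = -95959/26816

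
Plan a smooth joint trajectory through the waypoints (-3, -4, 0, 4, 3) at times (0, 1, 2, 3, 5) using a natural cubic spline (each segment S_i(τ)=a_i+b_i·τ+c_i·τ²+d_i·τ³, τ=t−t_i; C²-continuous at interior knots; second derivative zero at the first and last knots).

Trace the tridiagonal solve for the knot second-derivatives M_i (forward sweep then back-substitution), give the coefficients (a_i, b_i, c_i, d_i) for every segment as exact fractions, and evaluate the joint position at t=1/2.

  seg 0: a=-3 b=-393/172 c=0 d=221/172
  seg 1: a=-4 b=135/86 c=663/172 d=-245/172
  seg 2: a=0 b=861/172 c=-18/43 d=-101/172
  seg 3: a=4 b=207/86 c=-375/172 d=125/344
S(1/2) = -5479/1376

Δ: Δ0=-1, Δ1=4, Δ2=4, Δ3=-1/2
row 1: diag=4, rhs=30; c'=1/4, d'=15/2
row 2: denom=4−1·1/4=15/4; d'=(0−1·15/2)/(15/4)=-2
row 3: denom=6−1·4/15=86/15; d'=(-27−1·-2)/(86/15)=-375/86
back: M3=-375/86
back: M2=-2−4/15·-375/86=-36/43
back: M1=15/2−1/4·-36/43=663/86
M: M0=0, M1=663/86, M2=-36/43, M3=-375/86, M4=0
seg 0: a=-3, c=M0/2=0, d=(M1−M0)/(6·1)=221/172, b=Δ0−h0·(2M0+M1)/6=-393/172
seg 1: a=-4, c=M1/2=663/172, d=(M2−M1)/(6·1)=-245/172, b=Δ1−h1·(2M1+M2)/6=135/86
seg 2: a=0, c=M2/2=-18/43, d=(M3−M2)/(6·1)=-101/172, b=Δ2−h2·(2M2+M3)/6=861/172
seg 3: a=4, c=M3/2=-375/172, d=(M4−M3)/(6·2)=125/344, b=Δ3−h3·(2M3+M4)/6=207/86
t_q=1/2 → seg 0, τ=1/2; S=-3+-393/172·τ+0·τ²+221/172·τ³=-5479/1376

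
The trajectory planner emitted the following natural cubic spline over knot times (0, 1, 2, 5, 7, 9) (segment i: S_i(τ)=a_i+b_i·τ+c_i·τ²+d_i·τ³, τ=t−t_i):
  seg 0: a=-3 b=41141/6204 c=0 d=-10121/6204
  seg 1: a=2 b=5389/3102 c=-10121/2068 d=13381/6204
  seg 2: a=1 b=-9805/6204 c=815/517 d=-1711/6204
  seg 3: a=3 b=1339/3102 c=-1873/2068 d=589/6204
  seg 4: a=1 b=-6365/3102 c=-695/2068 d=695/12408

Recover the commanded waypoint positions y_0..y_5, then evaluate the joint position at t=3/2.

y_0=-3 y_1=2 y_2=1 y_3=3 y_4=1 y_5=-4
S(3/2) = 31677/16544

y_0 = S_0(0) = a_0 = -3
y_1 = S_1(0) = a_1 = 2
y_2 = S_2(0) = a_2 = 1
y_3 = S_3(0) = a_3 = 3
y_4 = S_4(0) = a_4 = 1
y_5 = S_4(2) = -4
t_q=3/2 is in segment 1 (τ=1/2); S_1(τ)=31677/16544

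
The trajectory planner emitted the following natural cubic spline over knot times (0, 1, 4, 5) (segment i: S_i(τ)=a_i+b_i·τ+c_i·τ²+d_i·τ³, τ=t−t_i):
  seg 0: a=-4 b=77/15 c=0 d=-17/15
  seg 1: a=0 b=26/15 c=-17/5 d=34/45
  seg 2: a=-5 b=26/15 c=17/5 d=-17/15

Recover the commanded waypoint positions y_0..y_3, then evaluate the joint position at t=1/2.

y_0=-4 y_1=0 y_2=-5 y_3=-1
S(1/2) = -63/40

y_0 = S_0(0) = a_0 = -4
y_1 = S_1(0) = a_1 = 0
y_2 = S_2(0) = a_2 = -5
y_3 = S_2(1) = -1
t_q=1/2 is in segment 0 (τ=1/2); S_0(τ)=-63/40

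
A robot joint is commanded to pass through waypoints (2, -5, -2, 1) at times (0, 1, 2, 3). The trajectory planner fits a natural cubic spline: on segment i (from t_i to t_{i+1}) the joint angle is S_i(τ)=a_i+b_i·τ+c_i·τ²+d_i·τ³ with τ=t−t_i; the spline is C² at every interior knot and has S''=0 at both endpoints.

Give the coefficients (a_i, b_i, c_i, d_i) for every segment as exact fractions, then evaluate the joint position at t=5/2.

  seg 0: a=2 b=-29/3 c=0 d=8/3
  seg 1: a=-5 b=-5/3 c=8 d=-10/3
  seg 2: a=-2 b=13/3 c=-2 d=2/3
S(5/2) = -1/4

Δ: Δ0=-7, Δ1=3, Δ2=3
row 1: diag=4, rhs=60; c'=1/4, d'=15
row 2: denom=4−1·1/4=15/4; d'=(0−1·15)/(15/4)=-4
back: M2=-4
back: M1=15−1/4·-4=16
M: M0=0, M1=16, M2=-4, M3=0
seg 0: a=2, c=M0/2=0, d=(M1−M0)/(6·1)=8/3, b=Δ0−h0·(2M0+M1)/6=-29/3
seg 1: a=-5, c=M1/2=8, d=(M2−M1)/(6·1)=-10/3, b=Δ1−h1·(2M1+M2)/6=-5/3
seg 2: a=-2, c=M2/2=-2, d=(M3−M2)/(6·1)=2/3, b=Δ2−h2·(2M2+M3)/6=13/3
t_q=5/2 → seg 2, τ=1/2; S=-2+13/3·τ+-2·τ²+2/3·τ³=-1/4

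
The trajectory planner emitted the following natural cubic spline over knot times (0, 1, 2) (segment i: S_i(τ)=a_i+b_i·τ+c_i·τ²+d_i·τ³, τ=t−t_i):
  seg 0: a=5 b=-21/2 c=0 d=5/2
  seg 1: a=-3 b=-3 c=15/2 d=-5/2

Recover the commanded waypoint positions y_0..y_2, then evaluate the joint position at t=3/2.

y_0 = S_0(0) = a_0 = 5
y_1 = S_1(0) = a_1 = -3
y_2 = S_1(1) = -1
t_q=3/2 is in segment 1 (τ=1/2); S_1(τ)=-47/16

y_0=5 y_1=-3 y_2=-1
S(3/2) = -47/16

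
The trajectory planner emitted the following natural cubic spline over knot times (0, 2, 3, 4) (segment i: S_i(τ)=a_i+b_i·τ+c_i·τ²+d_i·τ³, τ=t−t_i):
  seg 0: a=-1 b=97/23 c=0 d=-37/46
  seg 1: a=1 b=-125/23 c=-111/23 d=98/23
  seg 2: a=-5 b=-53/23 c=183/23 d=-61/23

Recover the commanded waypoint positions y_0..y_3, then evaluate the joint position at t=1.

y_0 = S_0(0) = a_0 = -1
y_1 = S_1(0) = a_1 = 1
y_2 = S_2(0) = a_2 = -5
y_3 = S_2(1) = -2
t_q=1 is in segment 0 (τ=1); S_0(τ)=111/46

y_0=-1 y_1=1 y_2=-5 y_3=-2
S(1) = 111/46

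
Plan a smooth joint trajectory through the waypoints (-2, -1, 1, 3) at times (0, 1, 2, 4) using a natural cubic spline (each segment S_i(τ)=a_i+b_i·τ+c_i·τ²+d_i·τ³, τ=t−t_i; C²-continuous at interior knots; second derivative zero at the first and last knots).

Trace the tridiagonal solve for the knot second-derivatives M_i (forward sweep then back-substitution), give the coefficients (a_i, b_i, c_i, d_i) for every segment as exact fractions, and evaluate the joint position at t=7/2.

  seg 0: a=-2 b=16/23 c=0 d=7/23
  seg 1: a=-1 b=37/23 c=21/23 d=-12/23
  seg 2: a=1 b=43/23 c=-15/23 d=5/46
S(7/2) = 995/368

Δ: Δ0=1, Δ1=2, Δ2=1
row 1: diag=4, rhs=6; c'=1/4, d'=3/2
row 2: denom=6−1·1/4=23/4; d'=(-6−1·3/2)/(23/4)=-30/23
back: M2=-30/23
back: M1=3/2−1/4·-30/23=42/23
M: M0=0, M1=42/23, M2=-30/23, M3=0
seg 0: a=-2, c=M0/2=0, d=(M1−M0)/(6·1)=7/23, b=Δ0−h0·(2M0+M1)/6=16/23
seg 1: a=-1, c=M1/2=21/23, d=(M2−M1)/(6·1)=-12/23, b=Δ1−h1·(2M1+M2)/6=37/23
seg 2: a=1, c=M2/2=-15/23, d=(M3−M2)/(6·2)=5/46, b=Δ2−h2·(2M2+M3)/6=43/23
t_q=7/2 → seg 2, τ=3/2; S=1+43/23·τ+-15/23·τ²+5/46·τ³=995/368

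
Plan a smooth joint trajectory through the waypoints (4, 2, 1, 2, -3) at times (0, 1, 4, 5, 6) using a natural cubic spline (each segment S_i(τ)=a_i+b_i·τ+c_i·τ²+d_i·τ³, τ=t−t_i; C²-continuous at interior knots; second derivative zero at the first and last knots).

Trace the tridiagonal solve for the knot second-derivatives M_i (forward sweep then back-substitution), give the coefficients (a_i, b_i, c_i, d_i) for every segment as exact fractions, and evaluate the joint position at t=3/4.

  seg 0: a=4 b=-25/12 c=0 d=1/12
  seg 1: a=2 b=-11/6 c=1/4 d=1/12
  seg 2: a=1 b=23/12 c=1 d=-23/12
  seg 3: a=2 b=-11/6 c=-19/4 d=19/12
S(3/4) = 633/256

Δ: Δ0=-2, Δ1=-1/3, Δ2=1, Δ3=-5
row 1: diag=8, rhs=10; c'=3/8, d'=5/4
row 2: denom=8−3·3/8=55/8; d'=(8−3·5/4)/(55/8)=34/55
row 3: denom=4−1·8/55=212/55; d'=(-36−1·34/55)/(212/55)=-19/2
back: M3=-19/2
back: M2=34/55−8/55·-19/2=2
back: M1=5/4−3/8·2=1/2
M: M0=0, M1=1/2, M2=2, M3=-19/2, M4=0
seg 0: a=4, c=M0/2=0, d=(M1−M0)/(6·1)=1/12, b=Δ0−h0·(2M0+M1)/6=-25/12
seg 1: a=2, c=M1/2=1/4, d=(M2−M1)/(6·3)=1/12, b=Δ1−h1·(2M1+M2)/6=-11/6
seg 2: a=1, c=M2/2=1, d=(M3−M2)/(6·1)=-23/12, b=Δ2−h2·(2M2+M3)/6=23/12
seg 3: a=2, c=M3/2=-19/4, d=(M4−M3)/(6·1)=19/12, b=Δ3−h3·(2M3+M4)/6=-11/6
t_q=3/4 → seg 0, τ=3/4; S=4+-25/12·τ+0·τ²+1/12·τ³=633/256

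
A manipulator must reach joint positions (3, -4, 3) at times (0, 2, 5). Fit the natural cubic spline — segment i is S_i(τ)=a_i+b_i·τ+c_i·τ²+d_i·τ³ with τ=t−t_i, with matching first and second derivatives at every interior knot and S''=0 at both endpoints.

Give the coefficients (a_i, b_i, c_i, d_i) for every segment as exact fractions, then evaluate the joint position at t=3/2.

Δ: Δ0=-7/2, Δ1=7/3
row 1: diag=10, rhs=35; c'=3/10, d'=7/2
back: M1=7/2
M: M0=0, M1=7/2, M2=0
seg 0: a=3, c=M0/2=0, d=(M1−M0)/(6·2)=7/24, b=Δ0−h0·(2M0+M1)/6=-14/3
seg 1: a=-4, c=M1/2=7/4, d=(M2−M1)/(6·3)=-7/36, b=Δ1−h1·(2M1+M2)/6=-7/6
t_q=3/2 → seg 0, τ=3/2; S=3+-14/3·τ+0·τ²+7/24·τ³=-193/64

  seg 0: a=3 b=-14/3 c=0 d=7/24
  seg 1: a=-4 b=-7/6 c=7/4 d=-7/36
S(3/2) = -193/64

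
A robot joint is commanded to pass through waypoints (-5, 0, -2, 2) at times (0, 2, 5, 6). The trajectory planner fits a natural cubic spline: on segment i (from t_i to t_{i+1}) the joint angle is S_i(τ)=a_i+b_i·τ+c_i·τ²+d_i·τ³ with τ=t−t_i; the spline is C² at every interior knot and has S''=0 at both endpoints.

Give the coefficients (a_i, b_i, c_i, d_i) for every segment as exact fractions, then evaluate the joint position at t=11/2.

  seg 0: a=-5 b=1537/426 c=0 d=-59/213
  seg 1: a=0 b=121/426 c=-118/71 d=191/426
  seg 2: a=-2 b=515/213 c=337/142 d=-337/426
S(11/2) = -337/1136

Δ: Δ0=5/2, Δ1=-2/3, Δ2=4
row 1: diag=10, rhs=-19; c'=3/10, d'=-19/10
row 2: denom=8−3·3/10=71/10; d'=(28−3·-19/10)/(71/10)=337/71
back: M2=337/71
back: M1=-19/10−3/10·337/71=-236/71
M: M0=0, M1=-236/71, M2=337/71, M3=0
seg 0: a=-5, c=M0/2=0, d=(M1−M0)/(6·2)=-59/213, b=Δ0−h0·(2M0+M1)/6=1537/426
seg 1: a=0, c=M1/2=-118/71, d=(M2−M1)/(6·3)=191/426, b=Δ1−h1·(2M1+M2)/6=121/426
seg 2: a=-2, c=M2/2=337/142, d=(M3−M2)/(6·1)=-337/426, b=Δ2−h2·(2M2+M3)/6=515/213
t_q=11/2 → seg 2, τ=1/2; S=-2+515/213·τ+337/142·τ²+-337/426·τ³=-337/1136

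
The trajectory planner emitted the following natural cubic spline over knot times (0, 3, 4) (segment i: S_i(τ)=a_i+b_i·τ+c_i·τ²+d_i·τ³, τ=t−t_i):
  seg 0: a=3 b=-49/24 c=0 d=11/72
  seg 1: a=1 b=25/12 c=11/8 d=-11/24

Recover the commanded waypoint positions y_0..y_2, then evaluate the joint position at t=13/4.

y_0=3 y_1=1 y_2=4
S(13/4) = 819/512

y_0 = S_0(0) = a_0 = 3
y_1 = S_1(0) = a_1 = 1
y_2 = S_1(1) = 4
t_q=13/4 is in segment 1 (τ=1/4); S_1(τ)=819/512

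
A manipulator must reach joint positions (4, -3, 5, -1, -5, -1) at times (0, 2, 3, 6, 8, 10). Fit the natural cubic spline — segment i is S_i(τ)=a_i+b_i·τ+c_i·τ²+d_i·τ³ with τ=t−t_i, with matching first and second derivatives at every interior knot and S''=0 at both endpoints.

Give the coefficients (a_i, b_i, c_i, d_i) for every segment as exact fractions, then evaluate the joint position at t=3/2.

Δ: Δ0=-7/2, Δ1=8, Δ2=-2, Δ3=-2, Δ4=2
row 1: diag=6, rhs=69; c'=1/6, d'=23/2
row 2: denom=8−1·1/6=47/6; d'=(-60−1·23/2)/(47/6)=-429/47
row 3: denom=10−3·18/47=416/47; d'=(0−3·-429/47)/(416/47)=99/32
row 4: denom=8−2·47/208=785/104; d'=(24−2·99/32)/(785/104)=741/314
back: M4=741/314
back: M3=99/32−47/208·741/314=402/157
back: M2=-429/47−18/47·402/157=-1587/157
back: M1=23/2−1/6·-1587/157=2070/157
M: M0=0, M1=2070/157, M2=-1587/157, M3=402/157, M4=741/314, M5=0
seg 0: a=4, c=M0/2=0, d=(M1−M0)/(6·2)=345/314, b=Δ0−h0·(2M0+M1)/6=-2479/314
seg 1: a=-3, c=M1/2=1035/157, d=(M2−M1)/(6·1)=-1219/314, b=Δ1−h1·(2M1+M2)/6=1661/314
seg 2: a=5, c=M2/2=-1587/314, d=(M3−M2)/(6·3)=221/314, b=Δ2−h2·(2M2+M3)/6=1072/157
seg 3: a=-1, c=M3/2=201/157, d=(M4−M3)/(6·2)=-21/1256, b=Δ3−h3·(2M3+M4)/6=-1411/314
seg 4: a=-5, c=M4/2=741/628, d=(M5−M4)/(6·2)=-247/1256, b=Δ4−h4·(2M4+M5)/6=67/157
t_q=3/2 → seg 0, τ=3/2; S=4+-2479/314·τ+0·τ²+345/314·τ³=-10385/2512

  seg 0: a=4 b=-2479/314 c=0 d=345/314
  seg 1: a=-3 b=1661/314 c=1035/157 d=-1219/314
  seg 2: a=5 b=1072/157 c=-1587/314 d=221/314
  seg 3: a=-1 b=-1411/314 c=201/157 d=-21/1256
  seg 4: a=-5 b=67/157 c=741/628 d=-247/1256
S(3/2) = -10385/2512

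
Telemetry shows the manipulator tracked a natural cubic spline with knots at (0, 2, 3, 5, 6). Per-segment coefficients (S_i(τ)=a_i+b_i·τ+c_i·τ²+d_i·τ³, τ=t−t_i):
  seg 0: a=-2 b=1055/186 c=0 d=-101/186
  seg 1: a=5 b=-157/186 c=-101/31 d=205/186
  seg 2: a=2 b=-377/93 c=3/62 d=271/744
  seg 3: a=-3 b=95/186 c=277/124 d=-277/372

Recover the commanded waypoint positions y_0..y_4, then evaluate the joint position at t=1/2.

y_0=-2 y_1=5 y_2=2 y_3=-3 y_4=-1
S(1/2) = 381/496

y_0 = S_0(0) = a_0 = -2
y_1 = S_1(0) = a_1 = 5
y_2 = S_2(0) = a_2 = 2
y_3 = S_3(0) = a_3 = -3
y_4 = S_3(1) = -1
t_q=1/2 is in segment 0 (τ=1/2); S_0(τ)=381/496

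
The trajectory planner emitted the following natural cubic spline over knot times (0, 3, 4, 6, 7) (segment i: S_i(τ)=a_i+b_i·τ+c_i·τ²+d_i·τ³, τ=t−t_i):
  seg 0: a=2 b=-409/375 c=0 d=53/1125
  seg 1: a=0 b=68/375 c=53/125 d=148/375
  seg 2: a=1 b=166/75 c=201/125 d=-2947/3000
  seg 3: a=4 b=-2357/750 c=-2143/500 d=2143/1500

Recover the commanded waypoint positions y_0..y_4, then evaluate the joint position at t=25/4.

y_0=2 y_1=0 y_2=1 y_3=4 y_4=-2
S(25/4) = 95001/32000

y_0 = S_0(0) = a_0 = 2
y_1 = S_1(0) = a_1 = 0
y_2 = S_2(0) = a_2 = 1
y_3 = S_3(0) = a_3 = 4
y_4 = S_3(1) = -2
t_q=25/4 is in segment 3 (τ=1/4); S_3(τ)=95001/32000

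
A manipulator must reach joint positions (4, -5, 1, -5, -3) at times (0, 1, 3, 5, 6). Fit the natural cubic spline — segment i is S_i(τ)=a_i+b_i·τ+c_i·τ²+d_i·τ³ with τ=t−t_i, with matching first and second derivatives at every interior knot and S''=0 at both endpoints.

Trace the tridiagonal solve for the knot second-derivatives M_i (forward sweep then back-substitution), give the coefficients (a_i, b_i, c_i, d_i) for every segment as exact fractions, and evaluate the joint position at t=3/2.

Δ: Δ0=-9, Δ1=3, Δ2=-3, Δ3=2
row 1: diag=6, rhs=72; c'=1/3, d'=12
row 2: denom=8−2·1/3=22/3; d'=(-36−2·12)/(22/3)=-90/11
row 3: denom=6−2·3/11=60/11; d'=(30−2·-90/11)/(60/11)=17/2
back: M3=17/2
back: M2=-90/11−3/11·17/2=-21/2
back: M1=12−1/3·-21/2=31/2
M: M0=0, M1=31/2, M2=-21/2, M3=17/2, M4=0
seg 0: a=4, c=M0/2=0, d=(M1−M0)/(6·1)=31/12, b=Δ0−h0·(2M0+M1)/6=-139/12
seg 1: a=-5, c=M1/2=31/4, d=(M2−M1)/(6·2)=-13/6, b=Δ1−h1·(2M1+M2)/6=-23/6
seg 2: a=1, c=M2/2=-21/4, d=(M3−M2)/(6·2)=19/12, b=Δ2−h2·(2M2+M3)/6=7/6
seg 3: a=-5, c=M3/2=17/4, d=(M4−M3)/(6·1)=-17/12, b=Δ3−h3·(2M3+M4)/6=-5/6
t_q=3/2 → seg 1, τ=1/2; S=-5+-23/6·τ+31/4·τ²+-13/6·τ³=-21/4

  seg 0: a=4 b=-139/12 c=0 d=31/12
  seg 1: a=-5 b=-23/6 c=31/4 d=-13/6
  seg 2: a=1 b=7/6 c=-21/4 d=19/12
  seg 3: a=-5 b=-5/6 c=17/4 d=-17/12
S(3/2) = -21/4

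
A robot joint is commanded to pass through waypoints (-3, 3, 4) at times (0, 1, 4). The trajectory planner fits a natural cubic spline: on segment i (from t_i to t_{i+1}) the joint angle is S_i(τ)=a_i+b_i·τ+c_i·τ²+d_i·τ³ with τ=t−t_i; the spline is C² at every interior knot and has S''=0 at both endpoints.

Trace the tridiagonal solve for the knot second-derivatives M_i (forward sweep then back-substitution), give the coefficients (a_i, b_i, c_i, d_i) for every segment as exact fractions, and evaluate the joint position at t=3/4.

Δ: Δ0=6, Δ1=1/3
row 1: diag=8, rhs=-34; c'=3/8, d'=-17/4
back: M1=-17/4
M: M0=0, M1=-17/4, M2=0
seg 0: a=-3, c=M0/2=0, d=(M1−M0)/(6·1)=-17/24, b=Δ0−h0·(2M0+M1)/6=161/24
seg 1: a=3, c=M1/2=-17/8, d=(M2−M1)/(6·3)=17/72, b=Δ1−h1·(2M1+M2)/6=55/12
t_q=3/4 → seg 0, τ=3/4; S=-3+161/24·τ+0·τ²+-17/24·τ³=887/512

  seg 0: a=-3 b=161/24 c=0 d=-17/24
  seg 1: a=3 b=55/12 c=-17/8 d=17/72
S(3/4) = 887/512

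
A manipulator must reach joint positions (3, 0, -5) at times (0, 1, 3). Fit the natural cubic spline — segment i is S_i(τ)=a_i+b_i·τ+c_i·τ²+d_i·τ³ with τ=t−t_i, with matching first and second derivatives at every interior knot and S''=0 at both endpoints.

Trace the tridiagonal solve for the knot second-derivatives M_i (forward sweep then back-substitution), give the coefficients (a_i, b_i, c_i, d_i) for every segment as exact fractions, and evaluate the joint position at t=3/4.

  seg 0: a=3 b=-37/12 c=0 d=1/12
  seg 1: a=0 b=-17/6 c=1/4 d=-1/24
S(3/4) = 185/256

Δ: Δ0=-3, Δ1=-5/2
row 1: diag=6, rhs=3; c'=1/3, d'=1/2
back: M1=1/2
M: M0=0, M1=1/2, M2=0
seg 0: a=3, c=M0/2=0, d=(M1−M0)/(6·1)=1/12, b=Δ0−h0·(2M0+M1)/6=-37/12
seg 1: a=0, c=M1/2=1/4, d=(M2−M1)/(6·2)=-1/24, b=Δ1−h1·(2M1+M2)/6=-17/6
t_q=3/4 → seg 0, τ=3/4; S=3+-37/12·τ+0·τ²+1/12·τ³=185/256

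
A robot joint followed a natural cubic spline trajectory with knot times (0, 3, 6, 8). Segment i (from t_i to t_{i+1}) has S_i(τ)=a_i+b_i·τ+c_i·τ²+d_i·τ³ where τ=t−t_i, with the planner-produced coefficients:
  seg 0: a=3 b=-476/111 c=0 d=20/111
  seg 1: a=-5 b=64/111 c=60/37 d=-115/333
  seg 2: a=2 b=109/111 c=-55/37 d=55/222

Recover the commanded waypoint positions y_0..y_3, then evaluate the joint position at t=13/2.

y_0=3 y_1=-5 y_2=2 y_3=0
S(13/2) = 1273/592

y_0 = S_0(0) = a_0 = 3
y_1 = S_1(0) = a_1 = -5
y_2 = S_2(0) = a_2 = 2
y_3 = S_2(2) = 0
t_q=13/2 is in segment 2 (τ=1/2); S_2(τ)=1273/592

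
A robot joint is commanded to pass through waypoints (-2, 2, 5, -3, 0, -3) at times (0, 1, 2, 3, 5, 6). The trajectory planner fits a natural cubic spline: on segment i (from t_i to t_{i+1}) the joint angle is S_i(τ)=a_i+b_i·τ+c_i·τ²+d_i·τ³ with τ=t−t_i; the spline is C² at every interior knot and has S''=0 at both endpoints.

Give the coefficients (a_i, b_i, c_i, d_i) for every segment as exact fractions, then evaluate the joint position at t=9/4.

Δ: Δ0=4, Δ1=3, Δ2=-8, Δ3=3/2, Δ4=-3
row 1: diag=4, rhs=-6; c'=1/4, d'=-3/2
row 2: denom=4−1·1/4=15/4; d'=(-66−1·-3/2)/(15/4)=-86/5
row 3: denom=6−1·4/15=86/15; d'=(57−1·-86/5)/(86/15)=1113/86
row 4: denom=6−2·15/43=228/43; d'=(-27−2·1113/86)/(228/43)=-379/38
back: M4=-379/38
back: M3=1113/86−15/43·-379/38=312/19
back: M2=-86/5−4/15·312/19=-410/19
back: M1=-3/2−1/4·-410/19=74/19
M: M0=0, M1=74/19, M2=-410/19, M3=312/19, M4=-379/38, M5=0
seg 0: a=-2, c=M0/2=0, d=(M1−M0)/(6·1)=37/57, b=Δ0−h0·(2M0+M1)/6=191/57
seg 1: a=2, c=M1/2=37/19, d=(M2−M1)/(6·1)=-242/57, b=Δ1−h1·(2M1+M2)/6=302/57
seg 2: a=5, c=M2/2=-205/19, d=(M3−M2)/(6·1)=19/3, b=Δ2−h2·(2M2+M3)/6=-202/57
seg 3: a=-3, c=M3/2=156/19, d=(M4−M3)/(6·2)=-1003/456, b=Δ3−h3·(2M3+M4)/6=-349/57
seg 4: a=0, c=M4/2=-379/76, d=(M5−M4)/(6·1)=379/228, b=Δ4−h4·(2M4+M5)/6=37/114
t_q=9/4 → seg 2, τ=1/4; S=5+-202/57·τ+-205/19·τ²+19/3·τ³=4303/1216

  seg 0: a=-2 b=191/57 c=0 d=37/57
  seg 1: a=2 b=302/57 c=37/19 d=-242/57
  seg 2: a=5 b=-202/57 c=-205/19 d=19/3
  seg 3: a=-3 b=-349/57 c=156/19 d=-1003/456
  seg 4: a=0 b=37/114 c=-379/76 d=379/228
S(9/4) = 4303/1216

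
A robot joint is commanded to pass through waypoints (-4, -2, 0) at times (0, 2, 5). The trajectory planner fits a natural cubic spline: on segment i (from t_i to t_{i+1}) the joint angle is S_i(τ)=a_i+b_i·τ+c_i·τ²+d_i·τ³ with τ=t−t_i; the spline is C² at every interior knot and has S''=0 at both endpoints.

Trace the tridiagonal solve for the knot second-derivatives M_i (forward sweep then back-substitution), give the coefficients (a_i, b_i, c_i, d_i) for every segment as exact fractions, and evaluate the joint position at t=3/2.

Δ: Δ0=1, Δ1=2/3
row 1: diag=10, rhs=-2; c'=3/10, d'=-1/5
back: M1=-1/5
M: M0=0, M1=-1/5, M2=0
seg 0: a=-4, c=M0/2=0, d=(M1−M0)/(6·2)=-1/60, b=Δ0−h0·(2M0+M1)/6=16/15
seg 1: a=-2, c=M1/2=-1/10, d=(M2−M1)/(6·3)=1/90, b=Δ1−h1·(2M1+M2)/6=13/15
t_q=3/2 → seg 0, τ=3/2; S=-4+16/15·τ+0·τ²+-1/60·τ³=-393/160

  seg 0: a=-4 b=16/15 c=0 d=-1/60
  seg 1: a=-2 b=13/15 c=-1/10 d=1/90
S(3/2) = -393/160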